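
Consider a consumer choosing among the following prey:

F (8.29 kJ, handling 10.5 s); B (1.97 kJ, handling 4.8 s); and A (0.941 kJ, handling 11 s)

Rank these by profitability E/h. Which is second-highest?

In descending order of E/h:
F: 8.29/10.5 = 0.79 kJ/s
B: 1.97/4.8 = 0.41 kJ/s
A: 0.941/11 = 0.0855 kJ/s

B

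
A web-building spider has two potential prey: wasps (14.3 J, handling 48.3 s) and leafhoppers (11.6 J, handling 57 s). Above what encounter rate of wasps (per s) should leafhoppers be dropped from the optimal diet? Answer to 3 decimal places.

The zero-one rule: include leafhoppers iff E₂/h₂ > λE₁/(1+λh₁). Equality gives the switch point.
λE₁h₂ = E₂ + λE₂h₁ ⇒ λ = E₂/(E₁h₂ − E₂h₁) = 11.6/(815.1 − 560.3) = 0.04552 per s.

0.046 per s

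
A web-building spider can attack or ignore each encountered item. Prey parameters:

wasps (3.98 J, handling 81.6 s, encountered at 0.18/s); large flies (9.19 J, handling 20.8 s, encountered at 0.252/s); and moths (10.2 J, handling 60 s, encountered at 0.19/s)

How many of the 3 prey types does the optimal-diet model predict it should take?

1

Rank by E/h (J/s): large flies 0.442, moths 0.17, wasps 0.0488. Include each in turn until the next type's E/h falls below the running intake rate.
Rate on top 1: 0.371. moths: 0.17 < 0.371 → exclude; stop.
Optimal diet: large flies — 1 of 3 types.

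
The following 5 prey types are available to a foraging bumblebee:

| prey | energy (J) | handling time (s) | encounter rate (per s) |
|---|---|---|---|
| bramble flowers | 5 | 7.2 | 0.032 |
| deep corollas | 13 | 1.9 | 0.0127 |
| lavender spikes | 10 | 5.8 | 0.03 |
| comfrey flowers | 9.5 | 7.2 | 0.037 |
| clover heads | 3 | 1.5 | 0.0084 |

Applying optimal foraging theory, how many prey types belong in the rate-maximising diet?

5

Profitabilities (E/h, J/s): deep corollas 6.84, clover heads 2, lavender spikes 1.72, comfrey flowers 1.32, bramble flowers 0.694. Add prey in this order while the next type's profitability exceeds the intake rate on those already taken.
Rate on top 1: 0.1612. clover heads: 2 > 0.1612 → include.
Rate on top 2: 0.1836. lavender spikes: 1.72 > 0.1836 → include.
Rate on top 3: 0.405. comfrey flowers: 1.32 > 0.405 → include.
Rate on top 4: 0.5699. bramble flowers: 0.694 > 0.5699 → include.
Optimal diet: deep corollas, clover heads, lavender spikes, comfrey flowers, bramble flowers — 5 of 5 types.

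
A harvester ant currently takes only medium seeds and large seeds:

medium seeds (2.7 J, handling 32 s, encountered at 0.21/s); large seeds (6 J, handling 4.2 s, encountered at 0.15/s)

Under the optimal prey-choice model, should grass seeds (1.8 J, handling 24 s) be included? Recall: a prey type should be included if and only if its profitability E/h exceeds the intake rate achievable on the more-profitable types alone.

No

On medium seeds and large seeds alone, R = ΣλE/(1+Σλh) = 1.467/8.35 = 0.1757 J/s.
grass seeds: E/h = 1.8/24 = 0.075 J/s.
Since 0.075 < R, time spent handling grass seeds is better spent searching.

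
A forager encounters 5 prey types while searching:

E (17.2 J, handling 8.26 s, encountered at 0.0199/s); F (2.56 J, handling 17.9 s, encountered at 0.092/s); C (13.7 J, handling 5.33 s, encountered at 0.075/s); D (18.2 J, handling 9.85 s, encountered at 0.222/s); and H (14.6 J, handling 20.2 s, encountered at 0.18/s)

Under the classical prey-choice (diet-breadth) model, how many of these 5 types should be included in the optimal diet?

3

Profitabilities (E/h, J/s): C 2.57, E 2.08, D 1.85, H 0.723, F 0.143. Add prey in this order while the next type's profitability exceeds the intake rate on those already taken.
Rate on top 1: 0.7341. E: 2.08 > 0.7341 → include.
Rate on top 2: 0.8757. D: 1.85 > 0.8757 → include.
Rate on top 3: 1.442. H: 0.723 < 1.442 → exclude; stop.
Optimal diet: C, E, D — 3 of 5 types.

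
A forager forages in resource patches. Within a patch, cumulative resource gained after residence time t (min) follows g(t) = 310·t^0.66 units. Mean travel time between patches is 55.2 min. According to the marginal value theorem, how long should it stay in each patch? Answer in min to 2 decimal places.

107.15 min

By the marginal value theorem, leave when the instantaneous gain rate g'(t) equals the habitat-wide average g(t)/(T + t).
g'(t) = 0.66·310·t^-0.34. Setting 0.66·310·t^-0.34 = 310·t^0.66/(55.2+t) gives 0.66(55.2+t) = t, so 0.34·t = 0.66×55.2.
t* = 0.66×55.2/0.34 = 107.2 min.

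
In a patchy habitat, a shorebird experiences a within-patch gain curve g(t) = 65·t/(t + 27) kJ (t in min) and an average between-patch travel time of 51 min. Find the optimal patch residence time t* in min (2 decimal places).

37.11 min

Maximise g(t)/(T+t): set derivative to zero → g'(t)(T+t) = g(t).
g'(t) = 65·27/(t + 27)². Setting 65·27/(t+27)² = 65t/[(t+27)(51+t)] gives 27(51+t) = t(t+27), so t² = 27×51 = 1377.
t* = √1377 = 37.11 min.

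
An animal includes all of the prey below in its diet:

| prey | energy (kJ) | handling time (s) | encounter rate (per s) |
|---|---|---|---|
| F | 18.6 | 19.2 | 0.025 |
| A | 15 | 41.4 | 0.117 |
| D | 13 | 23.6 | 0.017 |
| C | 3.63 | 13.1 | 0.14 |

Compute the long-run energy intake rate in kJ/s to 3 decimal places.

R = Σλ_iE_i / (1 + Σλ_ih_i)
Numerator: 0.025×18.6 + 0.117×15 + 0.017×13 + 0.14×3.63 = 2.949
Denominator: 1 + 0.025×19.2 + 0.117×41.4 + 0.017×23.6 + 0.14×13.1 = 8.559
R = 2.949/8.559 = 0.3446 kJ/s

0.345 kJ/s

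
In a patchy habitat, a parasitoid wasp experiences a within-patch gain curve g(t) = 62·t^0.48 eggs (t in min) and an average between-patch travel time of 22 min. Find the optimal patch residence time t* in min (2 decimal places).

20.31 min

Optimal t* satisfies g'(t*) = g(t*)/(T + t*).
g'(t) = 0.48·62·t^-0.52. Setting 0.48·62·t^-0.52 = 62·t^0.48/(22+t) gives 0.48(22+t) = t, so 0.52·t = 0.48×22.
t* = 0.48×22/0.52 = 20.31 min.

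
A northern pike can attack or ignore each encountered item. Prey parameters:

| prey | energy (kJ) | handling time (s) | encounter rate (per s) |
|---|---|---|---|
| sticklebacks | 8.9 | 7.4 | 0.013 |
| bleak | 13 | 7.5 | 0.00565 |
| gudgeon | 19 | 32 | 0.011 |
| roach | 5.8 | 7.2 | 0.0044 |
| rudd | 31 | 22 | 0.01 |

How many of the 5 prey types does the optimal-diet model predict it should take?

5

E/h in descending order: bleak 1.73, rudd 1.41, sticklebacks 1.2, roach 0.806, gudgeon 0.594 kJ/s. The optimal diet is the largest prefix of this list for which every included type satisfies E_i/h_i > R on the types above it.
Rate on top 1: 0.07046. rudd: 1.41 > 0.07046 → include.
Rate on top 2: 0.3038. sticklebacks: 1.2 > 0.3038 → include.
Rate on top 3: 0.3674. roach: 0.806 > 0.3674 → include.
Rate on top 4: 0.3774. gudgeon: 0.594 > 0.3774 → include.
Optimal diet: bleak, rudd, sticklebacks, roach, gudgeon — 5 of 5 types.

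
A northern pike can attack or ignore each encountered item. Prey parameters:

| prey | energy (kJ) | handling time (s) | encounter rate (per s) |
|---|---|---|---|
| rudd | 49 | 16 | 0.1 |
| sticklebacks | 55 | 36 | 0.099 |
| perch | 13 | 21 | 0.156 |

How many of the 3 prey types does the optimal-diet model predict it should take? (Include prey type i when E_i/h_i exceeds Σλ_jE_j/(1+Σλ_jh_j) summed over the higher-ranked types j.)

1

Rank by E/h (kJ/s): rudd 3.06, sticklebacks 1.53, perch 0.619. Include each in turn until the next type's E/h falls below the running intake rate.
Rate on top 1: 1.885. sticklebacks: 1.53 < 1.885 → exclude; stop.
Optimal diet: rudd — 1 of 3 types.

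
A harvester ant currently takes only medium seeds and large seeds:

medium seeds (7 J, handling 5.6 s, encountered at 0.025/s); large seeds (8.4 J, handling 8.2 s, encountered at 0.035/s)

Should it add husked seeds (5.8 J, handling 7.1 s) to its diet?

Intake rate on the current diet: R = (0.025×7 + 0.035×8.4) / (1 + 0.025×5.6 + 0.035×8.2) = 0.469/1.427 = 0.3287 J/s.
husked seeds: E/h = 5.8/7.1 = 0.8169 J/s.
0.8169 > 0.3287, so adding husked seeds raises the average — include it.

Yes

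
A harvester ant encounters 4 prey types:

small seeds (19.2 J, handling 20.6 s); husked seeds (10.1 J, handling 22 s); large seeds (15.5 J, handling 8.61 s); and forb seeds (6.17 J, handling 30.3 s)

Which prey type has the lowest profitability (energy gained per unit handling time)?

forb seeds

Profitability E/h (J/s): small seeds = 19.2/20.6 = 0.932, husked seeds = 10.1/22 = 0.459, large seeds = 15.5/8.61 = 1.8, forb seeds = 6.17/30.3 = 0.204.
Ranked: large seeds > small seeds > husked seeds > forb seeds.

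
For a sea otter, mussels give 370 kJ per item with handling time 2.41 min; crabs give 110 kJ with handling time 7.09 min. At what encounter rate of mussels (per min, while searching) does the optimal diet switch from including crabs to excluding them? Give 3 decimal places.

0.047 per min

Drop crabs once their profitability E₂/h₂ falls below the rate achievable on mussels alone: E₂/h₂ = λE₁/(1 + λh₁).
Solve for λ: λE₁h₂ = E₂(1 + λh₁) → λ(E₁h₂ − E₂h₁) = E₂ → λ = E₂/(E₁h₂ − E₂h₁).
λ = 110/(370×7.09 − 110×2.41) = 110/2358 = 0.04665 per min.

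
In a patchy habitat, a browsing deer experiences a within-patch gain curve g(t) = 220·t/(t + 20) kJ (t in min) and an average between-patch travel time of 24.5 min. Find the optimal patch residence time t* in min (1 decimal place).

22.1 min

Optimal t* satisfies g'(t*) = g(t*)/(T + t*).
g'(t) = 220·20/(t + 20)². Setting 220·20/(t+20)² = 220t/[(t+20)(24.5+t)] gives 20(24.5+t) = t(t+20), so t² = 20×24.5 = 490.
t* = √490 = 22.14 min.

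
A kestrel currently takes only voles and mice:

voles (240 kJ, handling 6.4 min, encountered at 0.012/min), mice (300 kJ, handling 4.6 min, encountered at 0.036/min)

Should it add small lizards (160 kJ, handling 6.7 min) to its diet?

Yes

Current rate: (0.012×240 + 0.036×300)/(1 + 0.012×6.4 + 0.036×4.6) = 11.01 kJ/min.
Profitability of small lizards: 160/6.7 = 23.88 kJ/min.
Since 23.88 > R, including small lizards increases the long-run rate.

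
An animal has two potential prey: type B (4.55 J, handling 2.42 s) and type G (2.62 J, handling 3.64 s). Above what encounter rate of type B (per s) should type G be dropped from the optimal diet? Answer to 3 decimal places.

At the threshold, the rate on type B alone equals the profitability of type G: λ·4.55/(1 + λ·2.42) = 2.62/3.64 = 0.7198.
Rearranging, λ(4.55 − 0.7198×2.42) = 0.7198, so λ = 0.7198/2.808 = 0.2563 per s.

0.256 per s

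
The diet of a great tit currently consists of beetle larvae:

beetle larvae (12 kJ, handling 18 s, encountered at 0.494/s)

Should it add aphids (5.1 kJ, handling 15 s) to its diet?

Current rate: (0.494×12)/(1 + 0.494×18) = 0.5993 kJ/s.
Profitability of aphids: 5.1/15 = 0.34 kJ/s.
0.34 < 0.5993, so adding aphids would lower the average — exclude it.

No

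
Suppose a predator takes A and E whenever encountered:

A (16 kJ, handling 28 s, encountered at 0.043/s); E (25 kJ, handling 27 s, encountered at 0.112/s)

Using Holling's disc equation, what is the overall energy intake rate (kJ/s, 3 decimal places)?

R = (0.043×16 + 0.112×25) / (1 + 0.043×28 + 0.112×27) = 3.488/5.228 = 0.6672 kJ/s.

0.667 kJ/s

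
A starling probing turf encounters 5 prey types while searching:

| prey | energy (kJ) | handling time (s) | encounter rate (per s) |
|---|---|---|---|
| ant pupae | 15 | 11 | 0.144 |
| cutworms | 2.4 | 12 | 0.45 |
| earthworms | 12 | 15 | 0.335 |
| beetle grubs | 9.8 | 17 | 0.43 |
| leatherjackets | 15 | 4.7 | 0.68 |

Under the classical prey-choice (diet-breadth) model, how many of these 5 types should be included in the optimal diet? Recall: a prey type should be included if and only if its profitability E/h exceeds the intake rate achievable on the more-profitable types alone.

1

Rank by E/h (kJ/s): leatherjackets 3.19, ant pupae 1.36, earthworms 0.8, beetle grubs 0.576, cutworms 0.2. Include each in turn until the next type's E/h falls below the running intake rate.
Rate on top 1: 2.431. ant pupae: 1.36 < 2.431 → exclude; stop.
Optimal diet: leatherjackets — 1 of 5 types.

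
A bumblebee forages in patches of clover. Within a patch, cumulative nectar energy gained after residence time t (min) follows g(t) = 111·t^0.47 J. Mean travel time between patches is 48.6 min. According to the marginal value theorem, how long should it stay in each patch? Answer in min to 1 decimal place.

43.1 min

By the marginal value theorem, leave when the instantaneous gain rate g'(t) equals the habitat-wide average g(t)/(T + t).
g'(t) = 0.47·111·t^-0.53. Setting 0.47·111·t^-0.53 = 111·t^0.47/(48.6+t) gives 0.47(48.6+t) = t, so 0.53·t = 0.47×48.6.
t* = 0.47×48.6/0.53 = 43.1 min.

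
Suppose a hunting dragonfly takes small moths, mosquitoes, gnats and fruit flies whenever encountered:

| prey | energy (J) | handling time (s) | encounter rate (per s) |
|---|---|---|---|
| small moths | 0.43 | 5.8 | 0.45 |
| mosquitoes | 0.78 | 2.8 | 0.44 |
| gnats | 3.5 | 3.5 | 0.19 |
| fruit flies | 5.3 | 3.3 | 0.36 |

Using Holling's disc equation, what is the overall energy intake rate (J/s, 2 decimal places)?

R = (0.45×0.43 + 0.44×0.78 + 0.19×3.5 + 0.36×5.3) / (1 + 0.45×5.8 + 0.44×2.8 + 0.19×3.5 + 0.36×3.3) = 3.11/6.695 = 0.4645 J/s.

0.46 J/s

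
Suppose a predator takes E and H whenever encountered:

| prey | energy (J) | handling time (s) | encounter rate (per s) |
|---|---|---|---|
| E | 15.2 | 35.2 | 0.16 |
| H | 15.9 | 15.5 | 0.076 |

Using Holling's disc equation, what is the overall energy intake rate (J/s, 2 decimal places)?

R = Σλ_iE_i / (1 + Σλ_ih_i)
Numerator: 0.16×15.2 + 0.076×15.9 = 3.64
Denominator: 1 + 0.16×35.2 + 0.076×15.5 = 7.81
R = 3.64/7.81 = 0.4661 J/s

0.47 J/s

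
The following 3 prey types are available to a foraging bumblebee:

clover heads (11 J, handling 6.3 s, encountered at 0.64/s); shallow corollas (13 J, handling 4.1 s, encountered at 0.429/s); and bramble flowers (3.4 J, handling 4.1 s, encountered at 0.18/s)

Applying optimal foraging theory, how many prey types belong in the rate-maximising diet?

1

E/h in descending order: shallow corollas 3.17, clover heads 1.75, bramble flowers 0.829 J/s. The optimal diet is the largest prefix of this list for which every included type satisfies E_i/h_i > R on the types above it.
Rate on top 1: 2.021. clover heads: 1.75 < 2.021 → exclude; stop.
Optimal diet: shallow corollas — 1 of 3 types.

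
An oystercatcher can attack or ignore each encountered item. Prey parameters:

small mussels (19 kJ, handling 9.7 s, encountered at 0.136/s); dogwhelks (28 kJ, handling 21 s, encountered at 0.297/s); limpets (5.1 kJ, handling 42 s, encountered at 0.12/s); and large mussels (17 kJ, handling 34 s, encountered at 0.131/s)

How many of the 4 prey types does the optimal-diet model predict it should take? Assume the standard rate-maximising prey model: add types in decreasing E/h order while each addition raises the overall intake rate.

2

Rank by E/h (kJ/s): small mussels 1.96, dogwhelks 1.33, large mussels 0.5, limpets 0.121. Include each in turn until the next type's E/h falls below the running intake rate.
Rate on top 1: 1.114. dogwhelks: 1.33 > 1.114 → include.
Rate on top 2: 1.274. large mussels: 0.5 < 1.274 → exclude; stop.
Optimal diet: small mussels, dogwhelks — 2 of 4 types.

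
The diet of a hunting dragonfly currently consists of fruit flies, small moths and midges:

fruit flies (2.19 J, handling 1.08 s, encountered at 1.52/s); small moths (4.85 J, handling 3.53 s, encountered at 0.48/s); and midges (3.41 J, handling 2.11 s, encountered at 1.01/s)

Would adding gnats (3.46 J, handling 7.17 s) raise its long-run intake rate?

No

On fruit flies, small moths and midges alone, R = ΣλE/(1+Σλh) = 9.101/6.467 = 1.407 J/s.
gnats: E/h = 3.46/7.17 = 0.4826 J/s.
Since 0.4826 < R, time spent handling gnats is better spent searching.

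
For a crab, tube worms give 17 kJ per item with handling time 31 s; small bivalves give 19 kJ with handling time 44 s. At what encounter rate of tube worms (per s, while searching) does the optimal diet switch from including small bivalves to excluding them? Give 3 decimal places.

The zero-one rule: include small bivalves iff E₂/h₂ > λE₁/(1+λh₁). Equality gives the switch point.
λE₁h₂ = E₂ + λE₂h₁ ⇒ λ = E₂/(E₁h₂ − E₂h₁) = 19/(748 − 589) = 0.1195 per s.

0.119 per s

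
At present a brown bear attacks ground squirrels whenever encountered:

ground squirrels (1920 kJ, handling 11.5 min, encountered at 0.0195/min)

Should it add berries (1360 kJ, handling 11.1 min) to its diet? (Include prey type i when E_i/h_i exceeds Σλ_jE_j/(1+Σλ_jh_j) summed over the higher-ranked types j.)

Yes

On ground squirrels alone, R = ΣλE/(1+Σλh) = 37.44/1.224 = 30.58 kJ/min.
berries: E/h = 1360/11.1 = 122.5 kJ/min.
Since 122.5 > R, including berries increases the long-run rate.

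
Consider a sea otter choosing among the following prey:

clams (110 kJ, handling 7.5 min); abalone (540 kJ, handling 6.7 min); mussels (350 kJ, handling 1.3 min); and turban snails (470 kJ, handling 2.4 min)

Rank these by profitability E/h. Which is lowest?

clams

Profitability E/h (kJ/min): clams = 110/7.5 = 14.7, abalone = 540/6.7 = 80.6, mussels = 350/1.3 = 269, turban snails = 470/2.4 = 196.
Ranked: mussels > turban snails > abalone > clams.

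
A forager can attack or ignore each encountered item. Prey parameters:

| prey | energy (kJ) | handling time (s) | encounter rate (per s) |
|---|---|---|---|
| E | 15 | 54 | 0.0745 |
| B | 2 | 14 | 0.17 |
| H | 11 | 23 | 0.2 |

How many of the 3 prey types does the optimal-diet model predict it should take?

E/h in descending order: H 0.478, E 0.278, B 0.143 kJ/s. The optimal diet is the largest prefix of this list for which every included type satisfies E_i/h_i > R on the types above it.
Rate on top 1: 0.3929. E: 0.278 < 0.3929 → exclude; stop.
Optimal diet: H — 1 of 3 types.

1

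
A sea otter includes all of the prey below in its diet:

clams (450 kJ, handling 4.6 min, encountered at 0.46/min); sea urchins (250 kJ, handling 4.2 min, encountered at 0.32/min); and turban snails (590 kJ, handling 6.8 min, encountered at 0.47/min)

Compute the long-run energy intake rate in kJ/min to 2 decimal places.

73.71 kJ/min

R = Σλ_iE_i / (1 + Σλ_ih_i)
Numerator: 0.46×450 + 0.32×250 + 0.47×590 = 564.3
Denominator: 1 + 0.46×4.6 + 0.32×4.2 + 0.47×6.8 = 7.656
R = 564.3/7.656 = 73.71 kJ/min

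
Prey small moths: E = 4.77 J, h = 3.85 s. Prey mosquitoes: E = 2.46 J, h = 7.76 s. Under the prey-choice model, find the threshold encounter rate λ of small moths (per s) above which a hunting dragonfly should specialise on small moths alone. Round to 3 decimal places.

At the threshold, the rate on small moths alone equals the profitability of mosquitoes: λ·4.77/(1 + λ·3.85) = 2.46/7.76 = 0.317.
Rearranging, λ(4.77 − 0.317×3.85) = 0.317, so λ = 0.317/3.55 = 0.08931 per s.

0.089 per s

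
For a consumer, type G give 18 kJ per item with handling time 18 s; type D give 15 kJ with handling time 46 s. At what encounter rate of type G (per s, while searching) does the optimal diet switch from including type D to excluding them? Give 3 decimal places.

0.027 per s

At the threshold, the rate on type G alone equals the profitability of type D: λ·18/(1 + λ·18) = 15/46 = 0.3261.
Rearranging, λ(18 − 0.3261×18) = 0.3261, so λ = 0.3261/12.13 = 0.02688 per s.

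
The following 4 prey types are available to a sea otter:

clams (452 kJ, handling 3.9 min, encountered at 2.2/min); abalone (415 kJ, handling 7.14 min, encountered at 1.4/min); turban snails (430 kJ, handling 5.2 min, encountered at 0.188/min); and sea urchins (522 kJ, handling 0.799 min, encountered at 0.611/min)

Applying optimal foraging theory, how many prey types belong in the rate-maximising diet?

Profitabilities (E/h, kJ/min): sea urchins 653, clams 116, turban snails 82.7, abalone 58.1. Add prey in this order while the next type's profitability exceeds the intake rate on those already taken.
Rate on top 1: 214.3. clams: 116 < 214.3 → exclude; stop.
Optimal diet: sea urchins — 1 of 4 types.

1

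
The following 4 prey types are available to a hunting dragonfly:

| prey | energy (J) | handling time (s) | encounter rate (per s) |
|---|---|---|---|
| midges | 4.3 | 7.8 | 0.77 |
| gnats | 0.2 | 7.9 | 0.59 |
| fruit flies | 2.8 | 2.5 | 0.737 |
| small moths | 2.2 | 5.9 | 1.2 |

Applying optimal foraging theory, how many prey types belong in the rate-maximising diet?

1

Profitabilities (E/h, J/s): fruit flies 1.12, midges 0.551, small moths 0.373, gnats 0.0253. Add prey in this order while the next type's profitability exceeds the intake rate on those already taken.
Rate on top 1: 0.726. midges: 0.551 < 0.726 → exclude; stop.
Optimal diet: fruit flies — 1 of 4 types.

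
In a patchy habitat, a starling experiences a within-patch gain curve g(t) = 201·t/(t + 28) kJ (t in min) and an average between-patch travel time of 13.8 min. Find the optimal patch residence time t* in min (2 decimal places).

19.66 min

Optimal t* satisfies g'(t*) = g(t*)/(T + t*).
g'(t) = 201·28/(t + 28)². Setting 201·28/(t+28)² = 201t/[(t+28)(13.8+t)] gives 28(13.8+t) = t(t+28), so t² = 28×13.8 = 386.4.
t* = √386.4 = 19.66 min.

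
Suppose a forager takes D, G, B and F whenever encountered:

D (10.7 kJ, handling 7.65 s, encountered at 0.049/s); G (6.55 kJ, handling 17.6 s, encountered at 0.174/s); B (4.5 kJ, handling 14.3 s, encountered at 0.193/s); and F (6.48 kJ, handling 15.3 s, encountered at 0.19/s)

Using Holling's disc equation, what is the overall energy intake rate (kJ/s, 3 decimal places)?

R = Σλ_iE_i / (1 + Σλ_ih_i)
Numerator: 0.049×10.7 + 0.174×6.55 + 0.193×4.5 + 0.19×6.48 = 3.764
Denominator: 1 + 0.049×7.65 + 0.174×17.6 + 0.193×14.3 + 0.19×15.3 = 10.1
R = 3.764/10.1 = 0.3725 kJ/s

0.372 kJ/s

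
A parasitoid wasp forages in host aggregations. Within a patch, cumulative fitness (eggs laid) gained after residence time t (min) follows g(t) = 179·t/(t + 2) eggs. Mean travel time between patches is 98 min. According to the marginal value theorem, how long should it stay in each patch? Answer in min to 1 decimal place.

14.0 min

Optimal t* satisfies g'(t*) = g(t*)/(T + t*).
g'(t) = 179·2/(t + 2)². Setting 179·2/(t+2)² = 179t/[(t+2)(98+t)] gives 2(98+t) = t(t+2), so t² = 2×98 = 196.
t* = √196 = 14 min.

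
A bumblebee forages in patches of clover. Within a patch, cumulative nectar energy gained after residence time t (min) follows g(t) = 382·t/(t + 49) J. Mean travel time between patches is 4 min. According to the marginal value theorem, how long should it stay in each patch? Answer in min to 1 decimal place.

Optimal t* satisfies g'(t*) = g(t*)/(T + t*).
g'(t) = 382·49/(t + 49)². Setting 382·49/(t+49)² = 382t/[(t+49)(4+t)] gives 49(4+t) = t(t+49), so t² = 49×4 = 196.
t* = √196 = 14 min.

14.0 min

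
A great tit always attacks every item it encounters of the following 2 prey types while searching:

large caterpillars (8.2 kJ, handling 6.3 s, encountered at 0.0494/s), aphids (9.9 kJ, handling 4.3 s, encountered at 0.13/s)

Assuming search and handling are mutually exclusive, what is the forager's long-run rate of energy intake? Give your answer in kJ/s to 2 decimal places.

0.90 kJ/s

R = Σλ_iE_i / (1 + Σλ_ih_i)
Numerator: 0.0494×8.2 + 0.13×9.9 = 1.692
Denominator: 1 + 0.0494×6.3 + 0.13×4.3 = 1.87
R = 1.692/1.87 = 0.9047 kJ/s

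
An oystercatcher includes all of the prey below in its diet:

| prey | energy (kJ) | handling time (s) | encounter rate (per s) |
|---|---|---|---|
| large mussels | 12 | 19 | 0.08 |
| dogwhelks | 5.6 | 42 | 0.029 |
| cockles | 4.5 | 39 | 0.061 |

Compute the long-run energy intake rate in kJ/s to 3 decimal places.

0.228 kJ/s

R = (0.08×12 + 0.029×5.6 + 0.061×4.5) / (1 + 0.08×19 + 0.029×42 + 0.061×39) = 1.397/6.117 = 0.2284 kJ/s.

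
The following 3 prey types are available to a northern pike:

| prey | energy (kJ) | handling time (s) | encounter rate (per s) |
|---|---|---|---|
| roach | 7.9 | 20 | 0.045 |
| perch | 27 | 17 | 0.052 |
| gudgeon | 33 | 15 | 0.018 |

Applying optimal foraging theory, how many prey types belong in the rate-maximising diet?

2

Profitabilities (E/h, kJ/s): gudgeon 2.2, perch 1.59, roach 0.395. Add prey in this order while the next type's profitability exceeds the intake rate on those already taken.
Rate on top 1: 0.4677. perch: 1.59 > 0.4677 → include.
Rate on top 2: 0.9276. roach: 0.395 < 0.9276 → exclude; stop.
Optimal diet: gudgeon, perch — 2 of 3 types.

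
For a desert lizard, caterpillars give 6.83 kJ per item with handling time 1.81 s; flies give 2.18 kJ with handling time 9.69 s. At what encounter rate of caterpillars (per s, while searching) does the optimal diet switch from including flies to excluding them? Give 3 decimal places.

0.035 per s

Drop flies once their profitability E₂/h₂ falls below the rate achievable on caterpillars alone: E₂/h₂ = λE₁/(1 + λh₁).
Solve for λ: λE₁h₂ = E₂(1 + λh₁) → λ(E₁h₂ − E₂h₁) = E₂ → λ = E₂/(E₁h₂ − E₂h₁).
λ = 2.18/(6.83×9.69 − 2.18×1.81) = 2.18/62.24 = 0.03503 per s.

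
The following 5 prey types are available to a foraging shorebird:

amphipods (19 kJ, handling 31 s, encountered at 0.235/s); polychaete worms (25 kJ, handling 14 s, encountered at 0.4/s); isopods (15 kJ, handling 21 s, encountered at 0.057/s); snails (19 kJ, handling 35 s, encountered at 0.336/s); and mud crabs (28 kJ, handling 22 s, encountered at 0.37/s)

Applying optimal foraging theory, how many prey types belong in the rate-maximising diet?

Rank by E/h (kJ/s): polychaete worms 1.79, mud crabs 1.27, isopods 0.714, amphipods 0.613, snails 0.543. Include each in turn until the next type's E/h falls below the running intake rate.
Rate on top 1: 1.515. mud crabs: 1.27 < 1.515 → exclude; stop.
Optimal diet: polychaete worms — 1 of 5 types.

1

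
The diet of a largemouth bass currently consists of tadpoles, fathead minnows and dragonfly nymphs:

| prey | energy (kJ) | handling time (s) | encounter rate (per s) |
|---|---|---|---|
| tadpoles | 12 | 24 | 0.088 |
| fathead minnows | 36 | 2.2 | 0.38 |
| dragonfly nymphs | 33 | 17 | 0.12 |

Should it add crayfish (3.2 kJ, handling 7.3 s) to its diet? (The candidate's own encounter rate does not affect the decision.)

Intake rate on the current diet: R = (0.088×12 + 0.38×36 + 0.12×33) / (1 + 0.088×24 + 0.38×2.2 + 0.12×17) = 18.7/5.988 = 3.122 kJ/s.
Profitability of crayfish: 3.2/7.3 = 0.4384 kJ/s.
Since 0.4384 < R, time spent handling crayfish is better spent searching.

No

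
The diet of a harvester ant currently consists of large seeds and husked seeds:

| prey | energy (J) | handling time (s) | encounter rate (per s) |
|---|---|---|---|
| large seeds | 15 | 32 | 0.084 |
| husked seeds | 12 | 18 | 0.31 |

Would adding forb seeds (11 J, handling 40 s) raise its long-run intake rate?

No

Current rate: (0.084×15 + 0.31×12)/(1 + 0.084×32 + 0.31×18) = 0.5373 J/s.
Profitability of forb seeds: 11/40 = 0.275 J/s.
0.275 < 0.5373, so adding forb seeds would lower the average — exclude it.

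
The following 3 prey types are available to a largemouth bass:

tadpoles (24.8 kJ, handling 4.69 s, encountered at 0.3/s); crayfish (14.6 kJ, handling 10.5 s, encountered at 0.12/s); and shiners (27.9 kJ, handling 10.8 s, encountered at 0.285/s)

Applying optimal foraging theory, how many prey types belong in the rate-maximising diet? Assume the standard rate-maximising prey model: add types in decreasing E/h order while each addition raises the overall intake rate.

1

E/h in descending order: tadpoles 5.29, shiners 2.58, crayfish 1.39 kJ/s. The optimal diet is the largest prefix of this list for which every included type satisfies E_i/h_i > R on the types above it.
Rate on top 1: 3.091. shiners: 2.58 < 3.091 → exclude; stop.
Optimal diet: tadpoles — 1 of 3 types.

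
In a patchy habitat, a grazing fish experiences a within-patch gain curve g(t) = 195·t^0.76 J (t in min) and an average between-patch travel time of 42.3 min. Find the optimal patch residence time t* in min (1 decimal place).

Maximise g(t)/(T+t): set derivative to zero → g'(t)(T+t) = g(t).
g'(t) = 0.76·195·t^-0.24. Setting 0.76·195·t^-0.24 = 195·t^0.76/(42.3+t) gives 0.76(42.3+t) = t, so 0.24·t = 0.76×42.3.
t* = 0.76×42.3/0.24 = 133.9 min.

133.9 min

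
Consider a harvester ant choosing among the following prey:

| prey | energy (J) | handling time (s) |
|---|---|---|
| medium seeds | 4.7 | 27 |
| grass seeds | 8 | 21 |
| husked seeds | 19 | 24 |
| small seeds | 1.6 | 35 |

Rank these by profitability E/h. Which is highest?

In descending order of E/h:
husked seeds: 19/24 = 0.792 J/s
grass seeds: 8/21 = 0.381 J/s
medium seeds: 4.7/27 = 0.174 J/s
small seeds: 1.6/35 = 0.0457 J/s

husked seeds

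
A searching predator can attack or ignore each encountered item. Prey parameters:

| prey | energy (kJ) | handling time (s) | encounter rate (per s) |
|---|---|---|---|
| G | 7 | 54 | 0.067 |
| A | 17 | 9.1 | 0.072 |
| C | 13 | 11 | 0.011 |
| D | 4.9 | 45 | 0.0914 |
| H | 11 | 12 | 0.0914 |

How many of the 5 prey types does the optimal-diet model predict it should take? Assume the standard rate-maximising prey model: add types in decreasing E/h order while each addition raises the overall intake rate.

E/h in descending order: A 1.87, C 1.18, H 0.917, G 0.13, D 0.109 kJ/s. The optimal diet is the largest prefix of this list for which every included type satisfies E_i/h_i > R on the types above it.
Rate on top 1: 0.7395. C: 1.18 > 0.7395 → include.
Rate on top 2: 0.7696. H: 0.917 > 0.7696 → include.
Rate on top 3: 0.8258. G: 0.13 < 0.8258 → exclude; stop.
Optimal diet: A, C, H — 3 of 5 types.

3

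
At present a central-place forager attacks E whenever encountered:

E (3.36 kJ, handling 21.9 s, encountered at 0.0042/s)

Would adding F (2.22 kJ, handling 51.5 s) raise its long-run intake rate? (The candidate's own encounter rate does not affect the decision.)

Yes

Current rate: (0.0042×3.36)/(1 + 0.0042×21.9) = 0.01292 kJ/s.
F: E/h = 2.22/51.5 = 0.04311 kJ/s.
Since 0.04311 > R, including F increases the long-run rate.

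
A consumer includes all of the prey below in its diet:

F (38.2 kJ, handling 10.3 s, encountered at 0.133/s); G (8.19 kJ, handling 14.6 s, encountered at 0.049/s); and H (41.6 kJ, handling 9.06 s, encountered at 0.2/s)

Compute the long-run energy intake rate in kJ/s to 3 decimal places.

2.818 kJ/s

Energy encountered per unit search time: 0.133×38.2 + 0.049×8.19 + 0.2×41.6 = 13.8 kJ/s.
Handling time per unit search time: 0.133×10.3 + 0.049×14.6 + 0.2×9.06 = 3.897.
Rate = 13.8/(1 + 3.897) = 2.818 kJ/s.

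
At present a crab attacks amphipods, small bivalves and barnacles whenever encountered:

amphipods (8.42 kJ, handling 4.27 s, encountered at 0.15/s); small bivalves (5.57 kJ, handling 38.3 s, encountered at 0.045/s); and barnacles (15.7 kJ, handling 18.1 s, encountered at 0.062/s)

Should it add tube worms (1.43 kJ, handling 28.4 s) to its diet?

Current rate: (0.15×8.42 + 0.045×5.57 + 0.062×15.7)/(1 + 0.15×4.27 + 0.045×38.3 + 0.062×18.1) = 0.5544 kJ/s.
Profitability of tube worms: 1.43/28.4 = 0.05035 kJ/s.
Since 0.05035 < R, time spent handling tube worms is better spent searching.

No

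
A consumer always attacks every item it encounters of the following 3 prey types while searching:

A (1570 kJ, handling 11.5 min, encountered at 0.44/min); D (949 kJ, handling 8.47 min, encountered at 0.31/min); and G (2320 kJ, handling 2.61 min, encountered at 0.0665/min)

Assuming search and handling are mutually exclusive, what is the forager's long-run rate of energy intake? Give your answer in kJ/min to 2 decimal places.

128.60 kJ/min

Energy encountered per unit search time: 0.44×1570 + 0.31×949 + 0.0665×2320 = 1139 kJ/min.
Handling time per unit search time: 0.44×11.5 + 0.31×8.47 + 0.0665×2.61 = 7.859.
Rate = 1139/(1 + 7.859) = 128.6 kJ/min.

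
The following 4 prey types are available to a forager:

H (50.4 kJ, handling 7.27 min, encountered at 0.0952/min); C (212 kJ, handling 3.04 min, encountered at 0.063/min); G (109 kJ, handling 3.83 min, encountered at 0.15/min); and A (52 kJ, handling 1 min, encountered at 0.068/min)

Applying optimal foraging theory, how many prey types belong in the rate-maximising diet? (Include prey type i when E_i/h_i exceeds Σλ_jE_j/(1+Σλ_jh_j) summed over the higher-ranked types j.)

Profitabilities (E/h, kJ/min): C 69.7, A 52, G 28.5, H 6.93. Add prey in this order while the next type's profitability exceeds the intake rate on those already taken.
Rate on top 1: 11.21. A: 52 > 11.21 → include.
Rate on top 2: 13.41. G: 28.5 > 13.41 → include.
Rate on top 3: 18.13. H: 6.93 < 18.13 → exclude; stop.
Optimal diet: C, A, G — 3 of 4 types.

3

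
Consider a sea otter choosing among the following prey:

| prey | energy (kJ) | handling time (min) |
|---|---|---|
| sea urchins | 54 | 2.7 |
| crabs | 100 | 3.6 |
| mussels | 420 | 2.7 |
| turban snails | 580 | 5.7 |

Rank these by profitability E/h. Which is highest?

In descending order of E/h:
mussels: 420/2.7 = 156 kJ/min
turban snails: 580/5.7 = 102 kJ/min
crabs: 100/3.6 = 27.8 kJ/min
sea urchins: 54/2.7 = 20 kJ/min

mussels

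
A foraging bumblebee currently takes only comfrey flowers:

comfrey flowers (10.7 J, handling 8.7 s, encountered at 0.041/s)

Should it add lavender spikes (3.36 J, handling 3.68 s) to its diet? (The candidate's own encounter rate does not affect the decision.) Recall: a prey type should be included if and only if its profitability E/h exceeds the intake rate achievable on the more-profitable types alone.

Current rate: (0.041×10.7)/(1 + 0.041×8.7) = 0.3234 J/s.
lavender spikes: E/h = 3.36/3.68 = 0.913 J/s.
0.913 > 0.3234, so adding lavender spikes raises the average — include it.

Yes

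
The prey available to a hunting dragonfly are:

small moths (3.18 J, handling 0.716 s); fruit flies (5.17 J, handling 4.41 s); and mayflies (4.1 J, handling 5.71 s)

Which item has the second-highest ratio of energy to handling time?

In descending order of E/h:
small moths: 3.18/0.716 = 4.44 J/s
fruit flies: 5.17/4.41 = 1.17 J/s
mayflies: 4.1/5.71 = 0.718 J/s

fruit flies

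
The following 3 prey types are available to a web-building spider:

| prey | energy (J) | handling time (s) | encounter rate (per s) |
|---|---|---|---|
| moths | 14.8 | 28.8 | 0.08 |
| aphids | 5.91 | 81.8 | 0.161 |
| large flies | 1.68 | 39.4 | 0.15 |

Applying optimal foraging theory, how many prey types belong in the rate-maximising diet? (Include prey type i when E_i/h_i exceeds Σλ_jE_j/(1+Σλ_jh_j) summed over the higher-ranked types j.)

Rank by E/h (J/s): moths 0.514, aphids 0.0722, large flies 0.0426. Include each in turn until the next type's E/h falls below the running intake rate.
Rate on top 1: 0.3584. aphids: 0.0722 < 0.3584 → exclude; stop.
Optimal diet: moths — 1 of 3 types.

1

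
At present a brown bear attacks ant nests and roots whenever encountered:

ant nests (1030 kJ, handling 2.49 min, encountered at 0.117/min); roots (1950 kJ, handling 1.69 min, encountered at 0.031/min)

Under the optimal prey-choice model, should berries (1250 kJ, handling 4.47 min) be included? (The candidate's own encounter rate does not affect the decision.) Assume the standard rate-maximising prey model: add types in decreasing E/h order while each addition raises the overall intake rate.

Intake rate on the current diet: R = (0.117×1030 + 0.031×1950) / (1 + 0.117×2.49 + 0.031×1.69) = 181/1.344 = 134.7 kJ/min.
Profitability of berries: 1250/4.47 = 279.6 kJ/min.
Since 279.6 > R, including berries increases the long-run rate.

Yes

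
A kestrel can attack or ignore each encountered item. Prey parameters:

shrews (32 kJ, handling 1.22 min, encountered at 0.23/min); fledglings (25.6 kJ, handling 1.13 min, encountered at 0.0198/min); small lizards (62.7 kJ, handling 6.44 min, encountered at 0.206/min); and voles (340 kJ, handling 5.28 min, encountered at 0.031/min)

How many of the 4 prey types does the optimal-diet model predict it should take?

3

E/h in descending order: voles 64.4, shrews 26.2, fledglings 22.7, small lizards 9.74 kJ/min. The optimal diet is the largest prefix of this list for which every included type satisfies E_i/h_i > R on the types above it.
Rate on top 1: 9.057. shrews: 26.2 > 9.057 → include.
Rate on top 2: 12.39. fledglings: 22.7 > 12.39 → include.
Rate on top 3: 12.55. small lizards: 9.74 < 12.55 → exclude; stop.
Optimal diet: voles, shrews, fledglings — 3 of 4 types.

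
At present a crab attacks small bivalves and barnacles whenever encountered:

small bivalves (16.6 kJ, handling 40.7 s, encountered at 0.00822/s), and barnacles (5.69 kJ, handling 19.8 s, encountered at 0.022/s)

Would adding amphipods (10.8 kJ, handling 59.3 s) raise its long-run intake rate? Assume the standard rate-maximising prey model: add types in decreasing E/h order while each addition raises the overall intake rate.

Yes

Current rate: (0.00822×16.6 + 0.022×5.69)/(1 + 0.00822×40.7 + 0.022×19.8) = 0.1478 kJ/s.
amphipods: E/h = 10.8/59.3 = 0.1821 kJ/s.
Since 0.1821 > R, including amphipods increases the long-run rate.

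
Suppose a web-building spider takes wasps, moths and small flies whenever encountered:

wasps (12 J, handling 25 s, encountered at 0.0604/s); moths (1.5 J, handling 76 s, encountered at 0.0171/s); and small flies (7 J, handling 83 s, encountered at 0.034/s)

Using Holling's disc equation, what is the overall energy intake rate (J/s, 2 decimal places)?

Energy encountered per unit search time: 0.0604×12 + 0.0171×1.5 + 0.034×7 = 0.9885 J/s.
Handling time per unit search time: 0.0604×25 + 0.0171×76 + 0.034×83 = 5.632.
Rate = 0.9885/(1 + 5.632) = 0.1491 J/s.

0.15 J/s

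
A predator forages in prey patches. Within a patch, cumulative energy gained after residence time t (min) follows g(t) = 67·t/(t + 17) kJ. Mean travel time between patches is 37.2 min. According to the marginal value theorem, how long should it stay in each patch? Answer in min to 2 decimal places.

Maximise g(t)/(T+t): set derivative to zero → g'(t)(T+t) = g(t).
g'(t) = 67·17/(t + 17)². Setting 67·17/(t+17)² = 67t/[(t+17)(37.2+t)] gives 17(37.2+t) = t(t+17), so t² = 17×37.2 = 632.4.
t* = √632.4 = 25.15 min.

25.15 min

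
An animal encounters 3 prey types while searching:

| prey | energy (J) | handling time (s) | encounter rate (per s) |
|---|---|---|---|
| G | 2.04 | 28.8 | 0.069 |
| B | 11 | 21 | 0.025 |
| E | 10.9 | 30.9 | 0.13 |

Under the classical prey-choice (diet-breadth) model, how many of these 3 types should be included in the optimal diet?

E/h in descending order: B 0.524, E 0.353, G 0.0708 J/s. The optimal diet is the largest prefix of this list for which every included type satisfies E_i/h_i > R on the types above it.
Rate on top 1: 0.1803. E: 0.353 > 0.1803 → include.
Rate on top 2: 0.3053. G: 0.0708 < 0.3053 → exclude; stop.
Optimal diet: B, E — 2 of 3 types.

2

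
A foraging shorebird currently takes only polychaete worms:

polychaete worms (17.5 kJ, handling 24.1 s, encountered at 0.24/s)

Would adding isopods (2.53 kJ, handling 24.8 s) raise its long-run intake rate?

No

Intake rate on the current diet: R = (0.24×17.5) / (1 + 0.24×24.1) = 4.2/6.784 = 0.6191 kJ/s.
isopods: E/h = 2.53/24.8 = 0.102 kJ/s.
Since 0.102 < R, time spent handling isopods is better spent searching.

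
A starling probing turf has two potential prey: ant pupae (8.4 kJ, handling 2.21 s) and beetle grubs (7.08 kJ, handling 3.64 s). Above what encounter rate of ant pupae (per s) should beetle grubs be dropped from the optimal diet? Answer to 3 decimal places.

0.474 per s

At the threshold, the rate on ant pupae alone equals the profitability of beetle grubs: λ·8.4/(1 + λ·2.21) = 7.08/3.64 = 1.945.
Rearranging, λ(8.4 − 1.945×2.21) = 1.945, so λ = 1.945/4.101 = 0.4742 per s.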